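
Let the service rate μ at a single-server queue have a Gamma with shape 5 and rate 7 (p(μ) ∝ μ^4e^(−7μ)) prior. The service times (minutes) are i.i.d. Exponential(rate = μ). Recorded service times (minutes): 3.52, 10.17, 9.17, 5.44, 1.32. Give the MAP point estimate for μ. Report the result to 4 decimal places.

μ̂_MAP = 0.2458

The Exponential(rate=μ) likelihood is ∝ μ^n e^(−μΣtᵢ). Here n = 5 and Σtᵢ = 3.52 + 10.17 + 9.17 + 5.44 + 1.32 = 29.62.
Posterior ∝ μ^4e^(−7μ) · μ^5e^(−29.62μ) = μ^9e^(−36.62μ), i.e. Gamma(10, 36.62).
Mode = (a−1)/b = 9/36.62 ≈ 0.2458.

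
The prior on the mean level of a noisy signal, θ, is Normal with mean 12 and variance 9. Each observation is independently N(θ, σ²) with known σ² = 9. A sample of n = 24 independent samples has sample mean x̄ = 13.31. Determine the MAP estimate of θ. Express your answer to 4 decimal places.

n = 24, x̄ = 13.31.
For a Normal prior and Normal likelihood with known variance, the posterior is Normal; its mode equals its mean, the precision-weighted average.
Prior precision 1/σ₀² = 1/9; data precision n/σ² = 24/9 = 8/3.
θ̂ = ((1/9)·12 + (8/3)·13.31) / (1/9 + 8/3) = (2762/75)/(25/9) = 13.2576.

θ̂_MAP = 13.2576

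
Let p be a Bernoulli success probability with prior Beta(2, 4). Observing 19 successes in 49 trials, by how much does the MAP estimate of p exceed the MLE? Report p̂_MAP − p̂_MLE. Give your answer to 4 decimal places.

MAP − MLE = -0.0104

Posterior is Beta(21, 34); MAP = (21−1)/(55−2) = 20/53 ≈ 0.37736.
MLE ignores the prior: p̂_MLE = k/n = 19/49 ≈ 0.38776.
Difference = 20/53 − 19/49 = -27/2597 ≈ -0.0104.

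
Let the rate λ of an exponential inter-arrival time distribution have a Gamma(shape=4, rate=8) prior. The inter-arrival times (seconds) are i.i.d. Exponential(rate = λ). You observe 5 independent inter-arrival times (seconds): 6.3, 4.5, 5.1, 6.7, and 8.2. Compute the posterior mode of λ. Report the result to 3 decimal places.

The Exponential(rate=λ) likelihood is ∝ λ^n e^(−λΣtᵢ). Here n = 5 and Σtᵢ = 6.3 + 4.5 + 5.1 + 6.7 + 8.2 = 30.8.
Posterior ∝ λ^3e^(−8λ) · λ^5e^(−30.8λ) = λ^8e^(−38.8λ), i.e. Gamma(9, 38.8).
Mode = (a−1)/b = 8/38.8 ≈ 0.206.

λ̂_MAP = 0.206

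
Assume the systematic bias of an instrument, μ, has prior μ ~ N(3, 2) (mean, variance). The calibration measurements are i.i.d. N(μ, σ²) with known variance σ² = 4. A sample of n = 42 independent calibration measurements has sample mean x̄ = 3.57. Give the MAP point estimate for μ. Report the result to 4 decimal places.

μ̂_MAP = 3.5441

n = 42, x̄ = 3.57.
For a Normal prior and Normal likelihood with known variance, the posterior is Normal; its mode equals its mean, the precision-weighted average.
Prior precision 1/σ₀² = 1/2 = 0.5; data precision n/σ² = 42/4 = 10.5.
μ̂ = (0.5·3 + 10.5·3.57) / (0.5 + 10.5) = 38.985/11 = 7797/2200 ≈ 3.5441.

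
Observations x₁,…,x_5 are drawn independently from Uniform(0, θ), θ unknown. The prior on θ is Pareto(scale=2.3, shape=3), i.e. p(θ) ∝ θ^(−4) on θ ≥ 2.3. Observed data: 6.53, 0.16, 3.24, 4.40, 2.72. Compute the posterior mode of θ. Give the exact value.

The Uniform(0, θ) likelihood is θ^(−n) for θ ≥ max(xᵢ), zero otherwise. Here max(xᵢ) = 6.53.
Posterior ∝ θ^(−4) · θ^(−5) = θ^(−9) on θ ≥ max(2.3, 6.53) = 6.53.
This density is strictly decreasing in θ, so the posterior mode lies at the lower boundary of the support.

θ̂_MAP = 6.53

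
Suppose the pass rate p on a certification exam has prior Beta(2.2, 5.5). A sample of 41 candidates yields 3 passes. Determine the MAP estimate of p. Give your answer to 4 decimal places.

p̂_MAP = 0.0899

Prior: Beta(2.2, 5.5).
Data: 3 successes in 41 trials. The binomial likelihood contributes p^3(1−p)^38, so the posterior is Beta(2.2+3, 5.5+38) = Beta(5.2, 43.5).
For Beta(a, b) with a, b > 1 the mode is (a−1)/(a+b−2) = 4.2/46.7 ≈ 0.0899.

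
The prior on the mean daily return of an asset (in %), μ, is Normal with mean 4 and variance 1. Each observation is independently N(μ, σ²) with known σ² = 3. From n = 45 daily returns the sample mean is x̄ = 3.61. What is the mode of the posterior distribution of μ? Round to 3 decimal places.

μ̂_MAP = 3.634

n = 45, x̄ = 3.61.
For a Normal prior and Normal likelihood with known variance, the posterior is Normal; its mode equals its mean, the precision-weighted average.
Prior precision 1/σ₀² = 1/1 = 1; data precision n/σ² = 45/3 = 15.
μ̂ = (1·4 + 15·3.61) / (1 + 15) = 58.15/16 = 3.634375 ≈ 3.634.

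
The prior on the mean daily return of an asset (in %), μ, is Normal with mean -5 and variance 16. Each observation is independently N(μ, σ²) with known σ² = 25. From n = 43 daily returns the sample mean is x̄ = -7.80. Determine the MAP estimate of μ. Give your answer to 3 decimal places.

μ̂_MAP = -7.702

n = 43, x̄ = -7.80.
For a Normal prior and Normal likelihood with known variance, the posterior is Normal; its mode equals its mean, the precision-weighted average.
Prior precision 1/σ₀² = 1/16 = 0.0625; data precision n/σ² = 43/25 = 1.72.
μ̂ = (0.0625·(-5) + 1.72·(-7.8)) / (0.0625 + 1.72) = (-13.7285)/1.7825 = -27457/3565 ≈ -7.702.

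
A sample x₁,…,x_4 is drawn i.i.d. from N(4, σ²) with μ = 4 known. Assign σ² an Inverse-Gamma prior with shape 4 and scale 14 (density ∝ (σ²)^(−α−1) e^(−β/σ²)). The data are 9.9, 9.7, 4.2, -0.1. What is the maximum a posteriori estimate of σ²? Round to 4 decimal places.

σ̂²_MAP = 8.0107

Sum of squared deviations about the known mean: SS = (9.9−4)² + (9.7−4)² + (4.2−4)² + (-0.1−4)² = 84.15.
The Normal likelihood contributes (σ²)^(−n/2) exp(−SS/(2σ²)), so the posterior is Inverse-Gamma(α + n/2, β + SS/2) = Inverse-Gamma(6, 56.075).
The mode of Inverse-Gamma(a, b) is b/(a+1) = 56.075/7 ≈ 8.0107.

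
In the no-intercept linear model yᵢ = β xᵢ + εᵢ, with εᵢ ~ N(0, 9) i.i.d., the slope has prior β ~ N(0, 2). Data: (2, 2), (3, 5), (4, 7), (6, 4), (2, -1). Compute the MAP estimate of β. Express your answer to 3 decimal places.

log p(β | y) = −Σ(yᵢ − βxᵢ)²/(2·9) − β²/(2·2) + const.
Setting the derivative to zero: Σxᵢ(yᵢ − βxᵢ)/9 − β/2 = 0, so β = Σxᵢyᵢ / (Σxᵢ² + σ²/τ²).
Σxᵢyᵢ = 2·2 + 3·5 + 4·7 + 6·4 + 2·(-1) = 69; Σxᵢ² = 69; σ²/τ² = 4.5.
β̂_MAP = 69 / (69 + 4.5) = 69/73.5 ≈ 0.939.

β̂_MAP = 0.939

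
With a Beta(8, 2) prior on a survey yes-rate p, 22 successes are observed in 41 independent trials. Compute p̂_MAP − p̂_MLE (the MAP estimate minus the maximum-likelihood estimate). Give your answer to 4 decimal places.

Posterior is Beta(30, 21); MAP = (30−1)/(51−2) = 29/49 ≈ 0.59184.
MLE ignores the prior: p̂_MLE = k/n = 22/41 ≈ 0.53659.
Difference = 29/49 − 22/41 = 111/2009 ≈ 0.0553.

MAP − MLE = 0.0553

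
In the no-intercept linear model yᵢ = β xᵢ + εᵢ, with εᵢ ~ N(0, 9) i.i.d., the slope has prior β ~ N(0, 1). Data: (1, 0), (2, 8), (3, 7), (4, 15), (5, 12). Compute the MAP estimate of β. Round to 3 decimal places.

log p(β | y) = −Σ(yᵢ − βxᵢ)²/(2·9) − β²/(2·1) + const.
Setting the derivative to zero: Σxᵢ(yᵢ − βxᵢ)/9 − β/1 = 0, so β = Σxᵢyᵢ / (Σxᵢ² + σ²/τ²).
Σxᵢyᵢ = 1·0 + 2·8 + 3·7 + 4·15 + 5·12 = 157; Σxᵢ² = 55; σ²/τ² = 9.
β̂_MAP = 157 / (55 + 9) = 157/64 ≈ 2.453.

β̂_MAP = 2.453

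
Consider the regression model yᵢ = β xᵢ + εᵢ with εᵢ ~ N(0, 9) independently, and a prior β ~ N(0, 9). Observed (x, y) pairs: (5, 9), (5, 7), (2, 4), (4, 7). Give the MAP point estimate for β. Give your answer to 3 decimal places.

log p(β | y) = −Σ(yᵢ − βxᵢ)²/(2·9) − β²/(2·9) + const.
Setting the derivative to zero: Σxᵢ(yᵢ − βxᵢ)/9 − β/9 = 0, so β = Σxᵢyᵢ / (Σxᵢ² + σ²/τ²).
Σxᵢyᵢ = 5·9 + 5·7 + 2·4 + 4·7 = 116; Σxᵢ² = 70; σ²/τ² = 1.
β̂_MAP = 116 / (70 + 1) = 116/71 ≈ 1.634.

β̂_MAP = 1.634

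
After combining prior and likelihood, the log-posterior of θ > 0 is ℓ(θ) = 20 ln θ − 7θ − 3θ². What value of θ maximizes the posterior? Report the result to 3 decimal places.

ℓ'(θ) = 20/θ − 7 − 6θ. Setting this to zero and multiplying by θ: 6θ² + 7θ − 20 = 0.
θ = (−7 + √(7² + 4·6·20)) / (2·6) = (−7 + √529) / 12 = (−7 + 23)/12 = 4/3.
ℓ''(θ) = −20/θ² − 6 < 0, confirming a maximum.

θ̂_MAP = 1.333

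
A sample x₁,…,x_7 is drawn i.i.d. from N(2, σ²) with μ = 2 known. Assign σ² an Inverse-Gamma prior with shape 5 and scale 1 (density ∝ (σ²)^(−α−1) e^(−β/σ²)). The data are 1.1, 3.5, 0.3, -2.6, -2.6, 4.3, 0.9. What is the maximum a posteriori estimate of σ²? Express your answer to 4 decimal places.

Sum of squared deviations about the known mean: SS = (1.1−2)² + (3.5−2)² + (0.3−2)² + (-2.6−2)² + (-2.6−2)² + (4.3−2)² + (0.9−2)² = 54.77.
The Normal likelihood contributes (σ²)^(−n/2) exp(−SS/(2σ²)), so the posterior is Inverse-Gamma(α + n/2, β + SS/2) = Inverse-Gamma(8.5, 28.385).
The mode of Inverse-Gamma(a, b) is b/(a+1) = 28.385/9.5 ≈ 2.9879.

σ̂²_MAP = 2.9879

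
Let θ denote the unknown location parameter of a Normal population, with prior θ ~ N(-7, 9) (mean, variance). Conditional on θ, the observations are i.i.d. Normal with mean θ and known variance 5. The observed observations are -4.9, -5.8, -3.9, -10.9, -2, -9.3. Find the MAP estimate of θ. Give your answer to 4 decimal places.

n = 6; x̄ = ((-4.9) + (-5.8) + (-3.9) + (-10.9) + (-2) + (-9.3))/6 = -36.8/6 = -92/15 ≈ -6.1333.
For a Normal prior and Normal likelihood with known variance, the posterior is Normal; its mode equals its mean, the precision-weighted average.
Prior precision 1/σ₀² = 1/9; data precision n/σ² = 6/5 = 1.2.
θ̂ = ((1/9)·(-7) + 1.2·(-92/15)) / (1/9 + 1.2) = (-1831/225)/(59/45) = -1831/295 ≈ -6.2068.

θ̂_MAP = -6.2068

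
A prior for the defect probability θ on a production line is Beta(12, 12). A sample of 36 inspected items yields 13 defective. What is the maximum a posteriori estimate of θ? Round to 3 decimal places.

θ̂_MAP = 0.414

Prior: Beta(12, 12).
Data: 13 successes in 36 trials. The binomial likelihood contributes θ^13(1−θ)^23, so the posterior is Beta(12+13, 12+23) = Beta(25, 35).
For Beta(a, b) with a, b > 1 the mode is (a−1)/(a+b−2) = 24/58 ≈ 0.414.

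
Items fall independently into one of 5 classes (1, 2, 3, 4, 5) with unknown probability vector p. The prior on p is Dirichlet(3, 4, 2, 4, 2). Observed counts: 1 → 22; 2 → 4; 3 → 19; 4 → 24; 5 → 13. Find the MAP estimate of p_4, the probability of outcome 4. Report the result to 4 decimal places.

The posterior is Dirichlet(αᵢ + nᵢ) = Dirichlet(25, 8, 21, 28, 15).
For a Dirichlet(a₁,…,a_K) with all aᵢ > 1, the mode has j-th component (aⱼ − 1)/(Σaᵢ − K).
Here Σaᵢ = 97 and K = 5, so p_4 = (28 − 1)/(97 − 5) = 27/92 ≈ 0.2935.

MAP estimate: 0.2935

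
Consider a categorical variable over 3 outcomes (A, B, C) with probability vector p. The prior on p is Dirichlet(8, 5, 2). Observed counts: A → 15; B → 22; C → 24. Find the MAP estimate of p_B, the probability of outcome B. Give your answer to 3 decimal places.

The posterior is Dirichlet(αᵢ + nᵢ) = Dirichlet(23, 27, 26).
For a Dirichlet(a₁,…,a_K) with all aᵢ > 1, the mode has j-th component (aⱼ − 1)/(Σaᵢ − K).
Here Σaᵢ = 76 and K = 3, so p_B = (27 − 1)/(76 − 3) = 26/73 ≈ 0.356.

MAP estimate of p_B = 0.356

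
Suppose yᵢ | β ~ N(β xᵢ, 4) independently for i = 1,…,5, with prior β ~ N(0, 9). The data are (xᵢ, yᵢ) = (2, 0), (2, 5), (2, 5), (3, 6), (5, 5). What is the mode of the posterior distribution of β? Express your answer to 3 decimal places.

log p(β | y) = −Σ(yᵢ − βxᵢ)²/(2·4) − β²/(2·9) + const.
Setting the derivative to zero: Σxᵢ(yᵢ − βxᵢ)/4 − β/9 = 0, so β = Σxᵢyᵢ / (Σxᵢ² + σ²/τ²).
Σxᵢyᵢ = 2·0 + 2·5 + 2·5 + 3·6 + 5·5 = 63; Σxᵢ² = 46; σ²/τ² = 4/9.
β̂_MAP = 63 / (46 + 4/9) = 63/(418/9) = 567/418 ≈ 1.356.

β̂_MAP = 1.356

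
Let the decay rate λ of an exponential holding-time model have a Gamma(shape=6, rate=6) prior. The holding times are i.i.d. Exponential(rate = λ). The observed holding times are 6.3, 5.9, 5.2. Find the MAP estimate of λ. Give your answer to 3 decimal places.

λ̂_MAP = 0.342

The Exponential(rate=λ) likelihood is ∝ λ^n e^(−λΣtᵢ). Here n = 3 and Σtᵢ = 6.3 + 5.9 + 5.2 = 17.4.
Posterior ∝ λ^5e^(−6λ) · λ^3e^(−17.4λ) = λ^8e^(−23.4λ), i.e. Gamma(9, 23.4).
Mode = (a−1)/b = 8/23.4 ≈ 0.342.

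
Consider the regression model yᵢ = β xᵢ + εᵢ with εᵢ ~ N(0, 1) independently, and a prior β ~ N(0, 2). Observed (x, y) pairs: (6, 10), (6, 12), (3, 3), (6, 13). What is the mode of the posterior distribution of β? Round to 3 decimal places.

log p(β | y) = −Σ(yᵢ − βxᵢ)²/(2·1) − β²/(2·2) + const.
Setting the derivative to zero: Σxᵢ(yᵢ − βxᵢ)/1 − β/2 = 0, so β = Σxᵢyᵢ / (Σxᵢ² + σ²/τ²).
Σxᵢyᵢ = 6·10 + 6·12 + 3·3 + 6·13 = 219; Σxᵢ² = 117; σ²/τ² = 0.5.
β̂_MAP = 219 / (117 + 0.5) = 219/117.5 ≈ 1.864.

β̂_MAP = 1.864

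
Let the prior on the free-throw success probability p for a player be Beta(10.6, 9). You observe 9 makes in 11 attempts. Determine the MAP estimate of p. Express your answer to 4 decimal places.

Prior: Beta(10.6, 9).
Data: 9 successes in 11 trials. The binomial likelihood contributes p^9(1−p)^2, so the posterior is Beta(10.6+9, 9+2) = Beta(19.6, 11).
For Beta(a, b) with a, b > 1 the mode is (a−1)/(a+b−2) = 18.6/28.6 ≈ 0.6503.

p̂_MAP = 0.6503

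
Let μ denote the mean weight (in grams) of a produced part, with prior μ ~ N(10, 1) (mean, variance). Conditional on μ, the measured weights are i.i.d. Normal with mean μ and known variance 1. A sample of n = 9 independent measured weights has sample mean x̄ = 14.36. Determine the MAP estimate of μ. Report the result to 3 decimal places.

n = 9, x̄ = 14.36.
For a Normal prior and Normal likelihood with known variance, the posterior is Normal; its mode equals its mean, the precision-weighted average.
Prior precision 1/σ₀² = 1/1 = 1; data precision n/σ² = 9/1 = 9.
μ̂ = (1·10 + 9·14.36) / (1 + 9) = 139.24/10 = 13.924.

μ̂_MAP = 13.924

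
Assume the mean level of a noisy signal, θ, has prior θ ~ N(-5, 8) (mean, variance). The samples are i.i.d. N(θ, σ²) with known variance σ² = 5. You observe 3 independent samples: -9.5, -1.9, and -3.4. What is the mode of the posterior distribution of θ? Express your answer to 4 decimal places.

n = 3; x̄ = ((-9.5) + (-1.9) + (-3.4))/3 = -14.8/3 = -74/15 ≈ -4.9333.
For a Normal prior and Normal likelihood with known variance, the posterior is Normal; its mode equals its mean, the precision-weighted average.
Prior precision 1/σ₀² = 1/8 = 0.125; data precision n/σ² = 3/5 = 0.6.
θ̂ = (0.125·(-5) + 0.6·(-74/15)) / (0.125 + 0.6) = (-3.585)/0.725 = -717/145 ≈ -4.9448.

θ̂_MAP = -4.9448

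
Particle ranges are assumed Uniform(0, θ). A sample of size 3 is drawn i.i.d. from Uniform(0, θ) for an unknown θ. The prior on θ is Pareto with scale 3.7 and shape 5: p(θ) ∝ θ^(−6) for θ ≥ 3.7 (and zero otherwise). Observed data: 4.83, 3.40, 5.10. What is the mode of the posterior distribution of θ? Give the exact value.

θ̂_MAP = 5.10

The Uniform(0, θ) likelihood is θ^(−n) for θ ≥ max(xᵢ), zero otherwise. Here max(xᵢ) = 5.10.
Posterior ∝ θ^(−6) · θ^(−3) = θ^(−9) on θ ≥ max(3.7, 5.10) = 5.10.
This density is strictly decreasing in θ, so the posterior mode lies at the lower boundary of the support.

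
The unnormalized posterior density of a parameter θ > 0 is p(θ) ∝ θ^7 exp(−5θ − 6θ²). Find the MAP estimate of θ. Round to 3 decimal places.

ℓ'(θ) = 7/θ − 5 − 12θ. Setting this to zero and multiplying by θ: 12θ² + 5θ − 7 = 0.
θ = (−5 + √(5² + 4·12·7)) / (2·12) = (−5 + √361) / 24 = (−5 + 19)/24 = 7/12.
ℓ''(θ) = −7/θ² − 12 < 0, confirming a maximum.

θ̂_MAP = 0.583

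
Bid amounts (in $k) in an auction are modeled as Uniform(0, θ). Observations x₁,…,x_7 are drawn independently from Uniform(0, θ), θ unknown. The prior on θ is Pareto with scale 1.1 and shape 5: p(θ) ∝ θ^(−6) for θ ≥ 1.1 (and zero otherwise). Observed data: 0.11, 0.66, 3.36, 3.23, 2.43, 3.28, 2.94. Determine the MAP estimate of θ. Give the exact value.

The Uniform(0, θ) likelihood is θ^(−n) for θ ≥ max(xᵢ), zero otherwise. Here max(xᵢ) = 3.36.
Posterior ∝ θ^(−6) · θ^(−7) = θ^(−13) on θ ≥ max(1.1, 3.36) = 3.36.
This density is strictly decreasing in θ, so the posterior mode lies at the lower boundary of the support.

θ̂_MAP = 3.36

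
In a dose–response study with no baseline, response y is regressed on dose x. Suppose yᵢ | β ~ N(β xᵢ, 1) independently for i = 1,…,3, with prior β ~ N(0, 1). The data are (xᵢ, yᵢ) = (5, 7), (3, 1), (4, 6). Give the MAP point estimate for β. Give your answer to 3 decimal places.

β̂_MAP = 1.216

log p(β | y) = −Σ(yᵢ − βxᵢ)²/(2·1) − β²/(2·1) + const.
Setting the derivative to zero: Σxᵢ(yᵢ − βxᵢ)/1 − β/1 = 0, so β = Σxᵢyᵢ / (Σxᵢ² + σ²/τ²).
Σxᵢyᵢ = 5·7 + 3·1 + 4·6 = 62; Σxᵢ² = 50; σ²/τ² = 1.
β̂_MAP = 62 / (50 + 1) = 62/51 ≈ 1.216.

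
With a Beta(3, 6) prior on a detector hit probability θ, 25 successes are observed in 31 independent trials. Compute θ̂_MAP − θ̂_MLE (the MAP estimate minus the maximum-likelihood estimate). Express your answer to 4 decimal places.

MAP − MLE = -0.0959

Posterior is Beta(28, 12); MAP = (28−1)/(40−2) = 27/38 ≈ 0.71053.
MLE ignores the prior: θ̂_MLE = k/n = 25/31 ≈ 0.80645.
Difference = 27/38 − 25/31 = -113/1178 ≈ -0.0959.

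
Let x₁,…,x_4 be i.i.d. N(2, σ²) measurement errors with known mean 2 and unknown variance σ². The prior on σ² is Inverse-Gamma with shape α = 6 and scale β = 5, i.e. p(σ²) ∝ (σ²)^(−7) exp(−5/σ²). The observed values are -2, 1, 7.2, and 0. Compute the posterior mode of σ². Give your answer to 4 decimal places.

Sum of squared deviations about the known mean: SS = (-2−2)² + (1−2)² + (7.2−2)² + (0−2)² = 48.04.
The Normal likelihood contributes (σ²)^(−n/2) exp(−SS/(2σ²)), so the posterior is Inverse-Gamma(α + n/2, β + SS/2) = Inverse-Gamma(8, 29.02).
The mode of Inverse-Gamma(a, b) is b/(a+1) = 29.02/9 ≈ 3.2244.

σ̂²_MAP = 3.2244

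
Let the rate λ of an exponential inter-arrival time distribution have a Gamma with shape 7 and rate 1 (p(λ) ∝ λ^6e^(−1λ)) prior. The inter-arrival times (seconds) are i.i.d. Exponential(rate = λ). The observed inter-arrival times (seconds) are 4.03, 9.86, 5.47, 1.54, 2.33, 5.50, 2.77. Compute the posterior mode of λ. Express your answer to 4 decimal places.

The Exponential(rate=λ) likelihood is ∝ λ^n e^(−λΣtᵢ). Here n = 7 and Σtᵢ = 4.03 + 9.86 + 5.47 + 1.54 + 2.33 + 5.50 + 2.77 = 31.50.
Posterior ∝ λ^6e^(−1λ) · λ^7e^(−31.50λ) = λ^13e^(−32.50λ), i.e. Gamma(14, 32.50).
Mode = (a−1)/b = 13/32.50 ≈ 0.4000.

λ̂_MAP = 0.4000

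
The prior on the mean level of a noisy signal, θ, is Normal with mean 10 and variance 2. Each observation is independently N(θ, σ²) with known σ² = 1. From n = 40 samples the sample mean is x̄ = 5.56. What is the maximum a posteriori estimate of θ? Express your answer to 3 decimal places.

n = 40, x̄ = 5.56.
For a Normal prior and Normal likelihood with known variance, the posterior is Normal; its mode equals its mean, the precision-weighted average.
Prior precision 1/σ₀² = 1/2 = 0.5; data precision n/σ² = 40/1 = 40.
θ̂ = (0.5·10 + 40·5.56) / (0.5 + 40) = 227.4/40.5 = 758/135 ≈ 5.615.

θ̂_MAP = 5.615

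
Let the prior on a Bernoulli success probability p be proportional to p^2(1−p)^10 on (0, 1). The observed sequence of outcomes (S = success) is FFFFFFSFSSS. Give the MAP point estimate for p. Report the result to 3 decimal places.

p̂_MAP = 0.261

The prior density ∝ p^2(1−p)^10 is the kernel of Beta(3, 11).
Data: 4 successes in 11 trials (from the sequence). The binomial likelihood contributes p^4(1−p)^7, so the posterior is Beta(3+4, 11+7) = Beta(7, 18).
For Beta(a, b) with a, b > 1 the mode is (a−1)/(a+b−2) = 6/23 ≈ 0.261.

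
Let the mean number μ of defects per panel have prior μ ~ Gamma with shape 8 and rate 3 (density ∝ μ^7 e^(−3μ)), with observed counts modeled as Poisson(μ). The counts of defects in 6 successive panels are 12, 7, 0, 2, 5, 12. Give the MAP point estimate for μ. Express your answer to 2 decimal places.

Σxᵢ = 12+7+0+2+5+12 = 38, with n = 6.
Posterior ∝ μ^7e^(−3μ) · μ^38e^(−6μ) = μ^45e^(−9μ), i.e. Gamma(shape=46, rate=9).
The mode of a Gamma(a, b) with a ≥ 1 (shape–rate) is (a−1)/b = 45/9 ≈ 5.00.

μ̂_MAP = 5.00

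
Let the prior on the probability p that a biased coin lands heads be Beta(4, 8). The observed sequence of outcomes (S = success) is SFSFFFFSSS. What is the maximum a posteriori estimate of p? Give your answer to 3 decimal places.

Prior: Beta(4, 8).
Data: 5 successes in 10 trials (from the sequence). The binomial likelihood contributes p^5(1−p)^5, so the posterior is Beta(4+5, 8+5) = Beta(9, 13).
For Beta(a, b) with a, b > 1 the mode is (a−1)/(a+b−2) = 8/20 ≈ 0.400.

p̂_MAP = 0.400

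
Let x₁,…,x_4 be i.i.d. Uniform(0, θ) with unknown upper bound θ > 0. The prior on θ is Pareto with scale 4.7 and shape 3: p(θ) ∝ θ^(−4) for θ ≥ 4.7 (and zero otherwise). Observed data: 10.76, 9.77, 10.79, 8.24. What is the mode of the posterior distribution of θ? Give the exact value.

θ̂_MAP = 10.79

The Uniform(0, θ) likelihood is θ^(−n) for θ ≥ max(xᵢ), zero otherwise. Here max(xᵢ) = 10.79.
Posterior ∝ θ^(−4) · θ^(−4) = θ^(−8) on θ ≥ max(4.7, 10.79) = 10.79.
This density is strictly decreasing in θ, so the posterior mode lies at the lower boundary of the support.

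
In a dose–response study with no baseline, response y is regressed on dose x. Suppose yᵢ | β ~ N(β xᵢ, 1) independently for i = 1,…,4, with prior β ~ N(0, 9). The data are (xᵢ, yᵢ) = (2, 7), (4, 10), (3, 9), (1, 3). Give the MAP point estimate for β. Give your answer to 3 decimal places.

β̂_MAP = 2.790

log p(β | y) = −Σ(yᵢ − βxᵢ)²/(2·1) − β²/(2·9) + const.
Setting the derivative to zero: Σxᵢ(yᵢ − βxᵢ)/1 − β/9 = 0, so β = Σxᵢyᵢ / (Σxᵢ² + σ²/τ²).
Σxᵢyᵢ = 2·7 + 4·10 + 3·9 + 1·3 = 84; Σxᵢ² = 30; σ²/τ² = 1/9.
β̂_MAP = 84 / (30 + 1/9) = 84/(271/9) = 756/271 ≈ 2.790.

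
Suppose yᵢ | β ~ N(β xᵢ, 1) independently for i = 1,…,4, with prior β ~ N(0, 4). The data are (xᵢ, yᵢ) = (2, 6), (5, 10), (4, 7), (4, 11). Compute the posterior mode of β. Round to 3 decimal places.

β̂_MAP = 2.188

log p(β | y) = −Σ(yᵢ − βxᵢ)²/(2·1) − β²/(2·4) + const.
Setting the derivative to zero: Σxᵢ(yᵢ − βxᵢ)/1 − β/4 = 0, so β = Σxᵢyᵢ / (Σxᵢ² + σ²/τ²).
Σxᵢyᵢ = 2·6 + 5·10 + 4·7 + 4·11 = 134; Σxᵢ² = 61; σ²/τ² = 0.25.
β̂_MAP = 134 / (61 + 0.25) = 134/61.25 ≈ 2.188.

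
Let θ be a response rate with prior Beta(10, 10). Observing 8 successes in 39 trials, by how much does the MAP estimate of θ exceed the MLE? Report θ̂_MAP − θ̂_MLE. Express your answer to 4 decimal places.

Posterior is Beta(18, 41); MAP = (18−1)/(59−2) = 17/57 ≈ 0.29825.
MLE ignores the prior: θ̂_MLE = k/n = 8/39 ≈ 0.20513.
Difference = 17/57 − 8/39 = 23/247 ≈ 0.0931.

MAP − MLE = 0.0931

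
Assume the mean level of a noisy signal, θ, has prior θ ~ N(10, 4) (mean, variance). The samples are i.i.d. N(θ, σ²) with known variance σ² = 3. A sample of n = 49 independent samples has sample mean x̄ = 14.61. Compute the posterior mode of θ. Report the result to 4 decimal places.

θ̂_MAP = 14.5405

n = 49, x̄ = 14.61.
For a Normal prior and Normal likelihood with known variance, the posterior is Normal; its mode equals its mean, the precision-weighted average.
Prior precision 1/σ₀² = 1/4 = 0.25; data precision n/σ² = 49/3.
θ̂ = (0.25·10 + (49/3)·14.61) / (0.25 + 49/3) = 241.13/(199/12) = 72339/4975 ≈ 14.5405.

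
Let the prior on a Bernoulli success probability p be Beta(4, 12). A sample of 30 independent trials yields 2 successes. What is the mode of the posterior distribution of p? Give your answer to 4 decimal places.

Prior: Beta(4, 12).
Data: 2 successes in 30 trials. The binomial likelihood contributes p^2(1−p)^28, so the posterior is Beta(4+2, 12+28) = Beta(6, 40).
For Beta(a, b) with a, b > 1 the mode is (a−1)/(a+b−2) = 5/44 ≈ 0.1136.

p̂_MAP = 0.1136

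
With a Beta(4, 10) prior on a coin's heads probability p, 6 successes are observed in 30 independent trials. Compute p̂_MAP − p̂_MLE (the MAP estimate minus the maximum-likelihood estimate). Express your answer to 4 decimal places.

MAP − MLE = 0.0143

Posterior is Beta(10, 34); MAP = (10−1)/(44−2) = 9/42 ≈ 0.21429.
MLE ignores the prior: p̂_MLE = k/n = 6/30 ≈ 0.20000.
Difference = 9/42 − 6/30 = 1/70 ≈ 0.0143.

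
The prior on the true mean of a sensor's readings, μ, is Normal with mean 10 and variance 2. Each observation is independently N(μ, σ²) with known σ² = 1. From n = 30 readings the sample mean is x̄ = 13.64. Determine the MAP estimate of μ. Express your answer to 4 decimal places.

μ̂_MAP = 13.5803

n = 30, x̄ = 13.64.
For a Normal prior and Normal likelihood with known variance, the posterior is Normal; its mode equals its mean, the precision-weighted average.
Prior precision 1/σ₀² = 1/2 = 0.5; data precision n/σ² = 30/1 = 30.
μ̂ = (0.5·10 + 30·13.64) / (0.5 + 30) = 414.2/30.5 = 4142/305 ≈ 13.5803.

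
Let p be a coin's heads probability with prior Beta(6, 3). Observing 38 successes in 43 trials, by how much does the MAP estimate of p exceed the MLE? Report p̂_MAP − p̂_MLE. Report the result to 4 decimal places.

MAP − MLE = -0.0237

Posterior is Beta(44, 8); MAP = (44−1)/(52−2) = 43/50 ≈ 0.86000.
MLE ignores the prior: p̂_MLE = k/n = 38/43 ≈ 0.88372.
Difference = 43/50 − 38/43 = -51/2150 ≈ -0.0237.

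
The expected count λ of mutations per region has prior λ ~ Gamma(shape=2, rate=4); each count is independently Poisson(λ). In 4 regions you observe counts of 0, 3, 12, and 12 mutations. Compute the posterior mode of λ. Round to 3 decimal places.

Σxᵢ = 0+3+12+12 = 27, with n = 4.
Posterior ∝ λe^(−4λ) · λ^27e^(−4λ) = λ^28e^(−8λ), i.e. Gamma(shape=29, rate=8).
The mode of a Gamma(a, b) with a ≥ 1 (shape–rate) is (a−1)/b = 28/8 ≈ 3.500.

λ̂_MAP = 3.500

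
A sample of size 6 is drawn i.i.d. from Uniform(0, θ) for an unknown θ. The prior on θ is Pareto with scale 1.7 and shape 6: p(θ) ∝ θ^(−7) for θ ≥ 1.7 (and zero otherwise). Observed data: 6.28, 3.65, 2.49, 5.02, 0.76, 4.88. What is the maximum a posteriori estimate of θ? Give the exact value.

θ̂_MAP = 6.28

The Uniform(0, θ) likelihood is θ^(−n) for θ ≥ max(xᵢ), zero otherwise. Here max(xᵢ) = 6.28.
Posterior ∝ θ^(−7) · θ^(−6) = θ^(−13) on θ ≥ max(1.7, 6.28) = 6.28.
This density is strictly decreasing in θ, so the posterior mode lies at the lower boundary of the support.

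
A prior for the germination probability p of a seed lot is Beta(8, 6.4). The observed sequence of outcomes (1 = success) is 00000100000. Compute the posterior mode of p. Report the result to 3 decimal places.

p̂_MAP = 0.342

Prior: Beta(8, 6.4).
Data: 1 success in 11 trials (from the sequence). The binomial likelihood contributes p(1−p)^10, so the posterior is Beta(8+1, 6.4+10) = Beta(9, 16.4).
For Beta(a, b) with a, b > 1 the mode is (a−1)/(a+b−2) = 8/23.4 ≈ 0.342.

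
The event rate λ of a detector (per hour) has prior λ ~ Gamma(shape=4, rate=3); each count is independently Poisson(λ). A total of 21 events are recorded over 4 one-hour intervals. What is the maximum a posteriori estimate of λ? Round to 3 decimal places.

λ̂_MAP = 3.429

Σxᵢ = 21, n = 4.
Posterior ∝ λ^3e^(−3λ) · λ^21e^(−4λ) = λ^24e^(−7λ), i.e. Gamma(shape=25, rate=7).
The mode of a Gamma(a, b) with a ≥ 1 (shape–rate) is (a−1)/b = 24/7 ≈ 3.429.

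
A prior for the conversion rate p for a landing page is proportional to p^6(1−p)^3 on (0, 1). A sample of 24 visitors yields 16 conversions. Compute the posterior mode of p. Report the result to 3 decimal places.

The prior density ∝ p^6(1−p)^3 is the kernel of Beta(7, 4).
Data: 16 successes in 24 trials. The binomial likelihood contributes p^16(1−p)^8, so the posterior is Beta(7+16, 4+8) = Beta(23, 12).
For Beta(a, b) with a, b > 1 the mode is (a−1)/(a+b−2) = 22/33 ≈ 0.667.

p̂_MAP = 0.667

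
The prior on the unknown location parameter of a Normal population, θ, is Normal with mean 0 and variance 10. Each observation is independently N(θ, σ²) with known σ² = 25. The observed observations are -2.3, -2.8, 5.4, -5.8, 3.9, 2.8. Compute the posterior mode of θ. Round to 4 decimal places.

n = 6; x̄ = ((-2.3) + (-2.8) + 5.4 + (-5.8) + 3.9 + 2.8)/6 = 1.2/6 = 0.2.
For a Normal prior and Normal likelihood with known variance, the posterior is Normal; its mode equals its mean, the precision-weighted average.
Prior precision 1/σ₀² = 1/10 = 0.1; data precision n/σ² = 6/25 = 0.24.
θ̂ = (0.1·0 + 0.24·0.2) / (0.1 + 0.24) = 0.048/0.34 = 12/85 ≈ 0.1412.

θ̂_MAP = 0.1412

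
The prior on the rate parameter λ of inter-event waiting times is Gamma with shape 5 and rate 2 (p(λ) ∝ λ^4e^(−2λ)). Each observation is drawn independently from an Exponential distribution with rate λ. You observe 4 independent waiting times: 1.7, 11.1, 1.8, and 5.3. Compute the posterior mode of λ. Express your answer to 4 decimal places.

The Exponential(rate=λ) likelihood is ∝ λ^n e^(−λΣtᵢ). Here n = 4 and Σtᵢ = 1.7 + 11.1 + 1.8 + 5.3 = 19.9.
Posterior ∝ λ^4e^(−2λ) · λ^4e^(−19.9λ) = λ^8e^(−21.9λ), i.e. Gamma(9, 21.9).
Mode = (a−1)/b = 8/21.9 ≈ 0.3653.

λ̂_MAP = 0.3653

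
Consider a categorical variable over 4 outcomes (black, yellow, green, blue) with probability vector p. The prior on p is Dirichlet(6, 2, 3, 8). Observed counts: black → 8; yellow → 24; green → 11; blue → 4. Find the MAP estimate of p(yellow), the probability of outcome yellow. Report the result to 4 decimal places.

MAP estimate of p(yellow) = 0.4032

The posterior is Dirichlet(αᵢ + nᵢ) = Dirichlet(14, 26, 14, 12).
For a Dirichlet(a₁,…,a_K) with all aᵢ > 1, the mode has j-th component (aⱼ − 1)/(Σaᵢ − K).
Here Σaᵢ = 66 and K = 4, so p(yellow) = (26 − 1)/(66 − 4) = 25/62 ≈ 0.4032.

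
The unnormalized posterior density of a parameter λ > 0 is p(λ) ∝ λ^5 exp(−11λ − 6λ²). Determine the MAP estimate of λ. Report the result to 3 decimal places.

ℓ'(λ) = 5/λ − 11 − 12λ. Setting this to zero and multiplying by λ: 12λ² + 11λ − 5 = 0.
λ = (−11 + √(11² + 4·12·5)) / (2·12) = (−11 + √361) / 24 = (−11 + 19)/24 = 1/3.
ℓ''(λ) = −5/λ² − 12 < 0, confirming a maximum.

λ̂_MAP = 0.333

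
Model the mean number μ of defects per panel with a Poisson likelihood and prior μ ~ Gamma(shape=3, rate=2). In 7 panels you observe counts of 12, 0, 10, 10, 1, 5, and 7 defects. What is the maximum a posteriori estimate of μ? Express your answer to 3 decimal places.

μ̂_MAP = 5.222

Σxᵢ = 12+0+10+10+1+5+7 = 45, with n = 7.
Posterior ∝ μ^2e^(−2μ) · μ^45e^(−7μ) = μ^47e^(−9μ), i.e. Gamma(shape=48, rate=9).
The mode of a Gamma(a, b) with a ≥ 1 (shape–rate) is (a−1)/b = 47/9 ≈ 5.222.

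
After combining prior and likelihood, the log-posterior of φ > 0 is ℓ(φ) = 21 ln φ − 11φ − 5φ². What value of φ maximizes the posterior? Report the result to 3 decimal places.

φ̂_MAP = 1.000

ℓ'(φ) = 21/φ − 11 − 10φ. Setting this to zero and multiplying by φ: 10φ² + 11φ − 21 = 0.
φ = (−11 + √(11² + 4·10·21)) / (2·10) = (−11 + √961) / 20 = (−11 + 31)/20 = 1.
ℓ''(φ) = −21/φ² − 10 < 0, confirming a maximum.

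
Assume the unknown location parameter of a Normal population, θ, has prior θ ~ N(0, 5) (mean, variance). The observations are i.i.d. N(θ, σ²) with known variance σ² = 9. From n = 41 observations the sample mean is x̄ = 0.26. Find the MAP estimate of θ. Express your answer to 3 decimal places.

n = 41, x̄ = 0.26.
For a Normal prior and Normal likelihood with known variance, the posterior is Normal; its mode equals its mean, the precision-weighted average.
Prior precision 1/σ₀² = 1/5 = 0.2; data precision n/σ² = 41/9.
θ̂ = (0.2·0 + (41/9)·0.26) / (0.2 + 41/9) = (533/450)/(214/45) = 533/2140 ≈ 0.249.

θ̂_MAP = 0.249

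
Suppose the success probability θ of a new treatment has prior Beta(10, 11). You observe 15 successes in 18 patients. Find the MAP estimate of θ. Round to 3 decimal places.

θ̂_MAP = 0.649

Prior: Beta(10, 11).
Data: 15 successes in 18 trials. The binomial likelihood contributes θ^15(1−θ)^3, so the posterior is Beta(10+15, 11+3) = Beta(25, 14).
For Beta(a, b) with a, b > 1 the mode is (a−1)/(a+b−2) = 24/37 ≈ 0.649.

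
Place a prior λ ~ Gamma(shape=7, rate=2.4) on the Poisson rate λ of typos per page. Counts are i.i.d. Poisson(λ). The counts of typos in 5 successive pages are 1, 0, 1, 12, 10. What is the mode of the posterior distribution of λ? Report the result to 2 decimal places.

Σxᵢ = 1+0+1+12+10 = 24, with n = 5.
Posterior ∝ λ^6e^(−2.4λ) · λ^24e^(−5λ) = λ^30e^(−7.4λ), i.e. Gamma(shape=31, rate=7.4).
The mode of a Gamma(a, b) with a ≥ 1 (shape–rate) is (a−1)/b = 30/7.4 ≈ 4.05.

λ̂_MAP = 4.05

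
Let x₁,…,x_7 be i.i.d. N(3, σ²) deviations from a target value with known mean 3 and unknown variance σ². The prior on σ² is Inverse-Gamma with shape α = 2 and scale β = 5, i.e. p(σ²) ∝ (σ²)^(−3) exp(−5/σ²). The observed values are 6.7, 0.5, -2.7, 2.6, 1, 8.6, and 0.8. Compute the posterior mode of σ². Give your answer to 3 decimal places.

σ̂²_MAP = 7.907

Sum of squared deviations about the known mean: SS = (6.7−3)² + (0.5−3)² + (-2.7−3)² + (2.6−3)² + (1−3)² + (8.6−3)² + (0.8−3)² = 92.79.
The Normal likelihood contributes (σ²)^(−n/2) exp(−SS/(2σ²)), so the posterior is Inverse-Gamma(α + n/2, β + SS/2) = Inverse-Gamma(5.5, 51.395).
The mode of Inverse-Gamma(a, b) is b/(a+1) = 51.395/6.5 ≈ 7.907.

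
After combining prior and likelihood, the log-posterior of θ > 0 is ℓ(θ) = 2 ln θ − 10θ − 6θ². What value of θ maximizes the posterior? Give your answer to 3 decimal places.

θ̂_MAP = 0.167

ℓ'(θ) = 2/θ − 10 − 12θ. Setting this to zero and multiplying by θ: 12θ² + 10θ − 2 = 0.
θ = (−10 + √(10² + 4·12·2)) / (2·12) = (−10 + √196) / 24 = (−10 + 14)/24 = 1/6.
ℓ''(θ) = −2/θ² − 12 < 0, confirming a maximum.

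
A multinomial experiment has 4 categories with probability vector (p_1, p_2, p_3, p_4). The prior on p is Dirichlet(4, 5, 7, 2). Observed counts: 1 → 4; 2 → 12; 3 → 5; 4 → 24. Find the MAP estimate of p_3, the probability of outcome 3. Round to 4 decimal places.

MAP estimate: 0.1864

The posterior is Dirichlet(αᵢ + nᵢ) = Dirichlet(8, 17, 12, 26).
For a Dirichlet(a₁,…,a_K) with all aᵢ > 1, the mode has j-th component (aⱼ − 1)/(Σaᵢ − K).
Here Σaᵢ = 63 and K = 4, so p_3 = (12 − 1)/(63 − 4) = 11/59 ≈ 0.1864.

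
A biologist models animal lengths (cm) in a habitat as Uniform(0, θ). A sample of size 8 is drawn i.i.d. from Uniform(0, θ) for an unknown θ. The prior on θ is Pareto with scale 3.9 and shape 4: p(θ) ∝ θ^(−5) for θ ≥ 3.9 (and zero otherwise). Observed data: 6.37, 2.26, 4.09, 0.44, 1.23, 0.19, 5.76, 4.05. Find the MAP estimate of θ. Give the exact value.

The Uniform(0, θ) likelihood is θ^(−n) for θ ≥ max(xᵢ), zero otherwise. Here max(xᵢ) = 6.37.
Posterior ∝ θ^(−5) · θ^(−8) = θ^(−13) on θ ≥ max(3.9, 6.37) = 6.37.
This density is strictly decreasing in θ, so the posterior mode lies at the lower boundary of the support.

θ̂_MAP = 6.37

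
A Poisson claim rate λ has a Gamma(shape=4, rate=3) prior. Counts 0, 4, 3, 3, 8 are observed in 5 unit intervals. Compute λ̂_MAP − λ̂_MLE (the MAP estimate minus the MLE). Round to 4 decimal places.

Σxᵢ = 18. Posterior is Gamma(22, 8); MAP = (22−1)/8 = 21/8 ≈ 2.62500.
MLE = x̄ = 18/5 ≈ 3.60000.
Difference = 21/8 − 18/5 = -39/40 ≈ -0.9750.

MAP − MLE = -0.9750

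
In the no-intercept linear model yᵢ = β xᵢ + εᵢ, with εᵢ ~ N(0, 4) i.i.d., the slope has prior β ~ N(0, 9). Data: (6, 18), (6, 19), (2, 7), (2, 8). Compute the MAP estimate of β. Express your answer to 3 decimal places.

log p(β | y) = −Σ(yᵢ − βxᵢ)²/(2·4) − β²/(2·9) + const.
Setting the derivative to zero: Σxᵢ(yᵢ − βxᵢ)/4 − β/9 = 0, so β = Σxᵢyᵢ / (Σxᵢ² + σ²/τ²).
Σxᵢyᵢ = 6·18 + 6·19 + 2·7 + 2·8 = 252; Σxᵢ² = 80; σ²/τ² = 4/9.
β̂_MAP = 252 / (80 + 4/9) = 252/(724/9) = 567/181 ≈ 3.133.

β̂_MAP = 3.133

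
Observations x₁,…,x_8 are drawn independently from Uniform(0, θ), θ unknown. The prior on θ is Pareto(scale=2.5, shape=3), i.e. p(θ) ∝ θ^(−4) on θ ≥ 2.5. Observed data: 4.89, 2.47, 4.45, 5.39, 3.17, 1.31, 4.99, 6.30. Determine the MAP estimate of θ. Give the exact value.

θ̂_MAP = 6.30

The Uniform(0, θ) likelihood is θ^(−n) for θ ≥ max(xᵢ), zero otherwise. Here max(xᵢ) = 6.30.
Posterior ∝ θ^(−4) · θ^(−8) = θ^(−12) on θ ≥ max(2.5, 6.30) = 6.30.
This density is strictly decreasing in θ, so the posterior mode lies at the lower boundary of the support.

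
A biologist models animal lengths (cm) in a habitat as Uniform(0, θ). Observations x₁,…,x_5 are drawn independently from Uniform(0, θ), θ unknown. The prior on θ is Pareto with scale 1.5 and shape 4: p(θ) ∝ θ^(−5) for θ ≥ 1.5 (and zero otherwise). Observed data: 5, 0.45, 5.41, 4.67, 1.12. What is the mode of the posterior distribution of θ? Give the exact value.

The Uniform(0, θ) likelihood is θ^(−n) for θ ≥ max(xᵢ), zero otherwise. Here max(xᵢ) = 5.41.
Posterior ∝ θ^(−5) · θ^(−5) = θ^(−10) on θ ≥ max(1.5, 5.41) = 5.41.
This density is strictly decreasing in θ, so the posterior mode lies at the lower boundary of the support.

θ̂_MAP = 5.41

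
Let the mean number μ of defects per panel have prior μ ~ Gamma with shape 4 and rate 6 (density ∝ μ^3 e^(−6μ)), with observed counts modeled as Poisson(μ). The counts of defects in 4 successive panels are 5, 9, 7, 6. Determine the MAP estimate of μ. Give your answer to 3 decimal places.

Σxᵢ = 5+9+7+6 = 27, with n = 4.
Posterior ∝ μ^3e^(−6μ) · μ^27e^(−4μ) = μ^30e^(−10μ), i.e. Gamma(shape=31, rate=10).
The mode of a Gamma(a, b) with a ≥ 1 (shape–rate) is (a−1)/b = 30/10 ≈ 3.000.

μ̂_MAP = 3.000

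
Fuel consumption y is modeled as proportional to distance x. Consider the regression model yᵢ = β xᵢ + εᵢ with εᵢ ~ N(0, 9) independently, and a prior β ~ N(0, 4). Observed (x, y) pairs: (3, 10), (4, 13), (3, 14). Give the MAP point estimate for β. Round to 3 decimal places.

log p(β | y) = −Σ(yᵢ − βxᵢ)²/(2·9) − β²/(2·4) + const.
Setting the derivative to zero: Σxᵢ(yᵢ − βxᵢ)/9 − β/4 = 0, so β = Σxᵢyᵢ / (Σxᵢ² + σ²/τ²).
Σxᵢyᵢ = 3·10 + 4·13 + 3·14 = 124; Σxᵢ² = 34; σ²/τ² = 2.25.
β̂_MAP = 124 / (34 + 2.25) = 124/36.25 ≈ 3.421.

β̂_MAP = 3.421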